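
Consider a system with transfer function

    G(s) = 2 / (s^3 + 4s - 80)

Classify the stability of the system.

unstable

The denominator s^3 + 4s - 80 factors as (s^2 + 4s + 20)(s - 4), giving poles at s = -2 ± 4j, 4.
Since the pole(s) at s = 4 lie in the right half-plane, the system is unstable.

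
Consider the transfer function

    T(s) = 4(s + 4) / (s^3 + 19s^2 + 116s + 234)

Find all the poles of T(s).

s = -5 ± j, -9

The poles are the roots of the denominator s^3 + 19s^2 + 116s + 234 = 0.
Trying s = -9: the polynomial evaluates to 0, so (s + 9) is a factor.
Dividing out leaves s^2 + 10s + 26 = 0.
The quadratic formula then gives s = -5 ± 1j.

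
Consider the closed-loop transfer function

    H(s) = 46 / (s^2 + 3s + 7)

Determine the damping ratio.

Compare the denominator to the standard form s^2 + 2ζωₙs + ωₙ².
ωₙ² = 7, so ωₙ = √7 ≈ 2.646 rad/s.
2ζωₙ = 3, so ζ = 3/(2·√7) ≈ 0.5669.
With ζ = 0.5669 the response is underdamped.

ζ ≈ 0.5669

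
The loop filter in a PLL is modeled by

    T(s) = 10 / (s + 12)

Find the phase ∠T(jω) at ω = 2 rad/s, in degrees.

∠T(j2) ≈ -9.462°

At s = j2: numerator = 10, denominator = 12 + j2.
∠T = ∠num − ∠den = 0° − (9.4623°) = -9.462°.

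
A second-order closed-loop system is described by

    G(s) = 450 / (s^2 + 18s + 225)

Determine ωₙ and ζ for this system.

ωₙ = 15 rad/s, ζ = 0.6

Compare the denominator to the standard form s^2 + 2ζωₙs + ωₙ².
ωₙ² = 225, so ωₙ = 15 rad/s.
2ζωₙ = 18, so ζ = 18/(2·15) = 0.6.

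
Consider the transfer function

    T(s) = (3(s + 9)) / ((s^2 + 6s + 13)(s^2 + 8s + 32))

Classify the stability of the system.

stable

The poles can be read from the denominator factors: s = -3 + 2j, -3 - 2j, -4 + 4j, -4 - 4j.
Since all poles lie strictly in the left half-plane, the system is stable.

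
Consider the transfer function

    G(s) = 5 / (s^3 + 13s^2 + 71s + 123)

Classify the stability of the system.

The denominator s^3 + 13s^2 + 71s + 123 factors as (s + 3)(s^2 + 10s + 41), giving poles at s = -3, -5 + 4j, -5 - 4j.
Since all poles lie strictly in the left half-plane, the system is stable.

stable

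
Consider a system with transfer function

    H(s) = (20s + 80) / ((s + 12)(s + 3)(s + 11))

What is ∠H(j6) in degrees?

∠H(j6) ≈ -62.30°

At s = j6: numerator = 80 + j120, denominator = -540 + j990.
∠H = ∠num − ∠den = 56.310° − (118.61°) = -62.30°.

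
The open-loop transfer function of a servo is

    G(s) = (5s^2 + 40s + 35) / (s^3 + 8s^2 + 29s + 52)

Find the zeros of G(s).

Set the numerator to zero: 5s^2 + 40s + 35 = 0, i.e. 5·(s^2 + 8s + 7) = 0.
Factoring: (s + 7)(s + 1) = 0.

s = -7, -1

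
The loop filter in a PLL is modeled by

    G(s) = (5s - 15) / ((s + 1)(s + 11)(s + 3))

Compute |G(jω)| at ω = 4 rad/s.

|G(j4)| ≈ 0.1036

Substitute s = j4: numerator = -15 + j20, denominator = -207 + j124.
|G(j4)| = |-15 + j20| / |-207 + j124| = 25 / 241.30 ≈ 0.1036.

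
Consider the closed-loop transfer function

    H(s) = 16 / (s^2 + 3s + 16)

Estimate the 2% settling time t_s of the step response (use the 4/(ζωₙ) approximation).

t_s ≈ 2.667 s

Comparing s^2 + 3s + 16 to s^2 + 2ζωₙs + ωₙ²: ωₙ = 4 rad/s and ζ = 3/(2·4) = 0.375.
ζωₙ = 3/2 = 1.5, so t_s ≈ 4/(ζωₙ) = 4/1.5 ≈ 2.667 s.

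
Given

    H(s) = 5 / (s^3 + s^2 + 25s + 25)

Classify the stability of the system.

The denominator s^3 + s^2 + 25s + 25 factors as (s^2 + 25)(s + 1), giving poles at s = ±5j, -1.
Since the simple pole(s) at s = ±5j lie on the jω-axis with none in the right half-plane, the system is marginally stable.

marginally stable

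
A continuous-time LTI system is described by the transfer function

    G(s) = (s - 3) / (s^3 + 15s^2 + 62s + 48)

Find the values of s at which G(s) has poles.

The poles are the roots of the denominator s^3 + 15s^2 + 62s + 48 = 0.
Trying s = -8: the polynomial evaluates to 0, so (s + 8) is a factor.
Dividing out leaves s^2 + 7s + 6 = 0.
Factoring the quadratic: (s + 6)(s + 1) = 0.

s = -8, -6, -1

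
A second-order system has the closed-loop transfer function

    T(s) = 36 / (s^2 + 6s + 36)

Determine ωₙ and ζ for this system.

ωₙ = 6 rad/s, ζ = 0.5

Compare the denominator to the standard form s^2 + 2ζωₙs + ωₙ².
ωₙ² = 36, so ωₙ = 6 rad/s.
2ζωₙ = 6, so ζ = 6/(2·6) = 0.5.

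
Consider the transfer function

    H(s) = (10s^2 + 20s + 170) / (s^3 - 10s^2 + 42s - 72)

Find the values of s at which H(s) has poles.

s = 3 + 3j, 3 - 3j, 4

The poles are the roots of the denominator s^3 - 10s^2 + 42s - 72 = 0.
Trying s = 4: the polynomial evaluates to 0, so (s - 4) is a factor.
Dividing out leaves s^2 - 6s + 18 = 0.
The quadratic formula then gives s = 3 ± 3j.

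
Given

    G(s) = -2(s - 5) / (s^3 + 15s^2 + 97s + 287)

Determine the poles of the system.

The poles are the roots of the denominator s^3 + 15s^2 + 97s + 287 = 0.
Trying s = -7: the polynomial evaluates to 0, so (s + 7) is a factor.
Dividing out leaves s^2 + 8s + 41 = 0.
The quadratic formula then gives s = -4 ± 5j.

s = -4 + 5j, -4 - 5j, -7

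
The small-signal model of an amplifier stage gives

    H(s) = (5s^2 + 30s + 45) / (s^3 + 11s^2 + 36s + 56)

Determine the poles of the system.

s = -7, -2 ± 2j

The poles are the roots of the denominator s^3 + 11s^2 + 36s + 56 = 0.
Trying s = -7: the polynomial evaluates to 0, so (s + 7) is a factor.
Dividing out leaves s^2 + 4s + 8 = 0.
The quadratic formula then gives s = -2 ± 2j.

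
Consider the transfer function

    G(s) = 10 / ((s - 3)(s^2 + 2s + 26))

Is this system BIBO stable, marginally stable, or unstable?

unstable

The poles can be read from the denominator factors: s = 3, -1 ± 5j.
Since the pole(s) at s = 3 lie in the right half-plane, the system is unstable.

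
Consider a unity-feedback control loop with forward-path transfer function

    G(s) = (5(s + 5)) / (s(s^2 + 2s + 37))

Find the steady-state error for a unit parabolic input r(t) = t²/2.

e_ss = ∞

G(s) has one pole at the origin.
This is a Type 1 system; Ka = lim_{s→0} s^2·G(s) = 0, so the steady-state error for a parabola input is infinite.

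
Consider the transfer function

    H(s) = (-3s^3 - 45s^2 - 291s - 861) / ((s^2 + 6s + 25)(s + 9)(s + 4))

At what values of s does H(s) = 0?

s = -7, -4 + 5j, -4 - 5j

Set the numerator to zero: -3s^3 - 45s^2 - 291s - 861 = 0, i.e. -3·(s^3 + 15s^2 + 97s + 287) = 0.
Factoring: (s + 7)(s^2 + 8s + 41) = 0.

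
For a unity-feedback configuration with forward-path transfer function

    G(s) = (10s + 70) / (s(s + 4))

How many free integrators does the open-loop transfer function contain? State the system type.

Type 1

The denominator has 1 factor of s at the origin (free integrator), so this is a Type 1 system.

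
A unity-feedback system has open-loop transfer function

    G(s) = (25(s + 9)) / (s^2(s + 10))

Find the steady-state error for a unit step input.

G(s) has 2 poles at the origin.
This is a Type 2 system; for a step input the steady-state error is zero.

e_ss = 0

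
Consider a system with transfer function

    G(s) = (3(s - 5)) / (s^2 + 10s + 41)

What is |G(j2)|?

Substitute s = j2: numerator = -15 + j6, denominator = 37 + j20.
|G(j2)| = |-15 + j6| / |37 + j20| = 16.155 / 42.059 ≈ 0.3841.

|G(j2)| ≈ 0.3841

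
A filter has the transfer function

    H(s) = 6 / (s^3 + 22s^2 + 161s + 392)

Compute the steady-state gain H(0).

H(0) = 3/196 ≈ 0.01531

Set s = 0: H(0) = (6) / (392) = 3/196.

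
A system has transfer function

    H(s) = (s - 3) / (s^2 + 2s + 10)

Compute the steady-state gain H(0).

H(0) = -3/10 ≈ -0.3000

Set s = 0: H(0) = (-3) / (10) = -3/10.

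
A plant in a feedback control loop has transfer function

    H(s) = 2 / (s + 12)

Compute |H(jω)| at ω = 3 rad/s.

|H(j3)| ≈ 0.1617

Substitute s = j3: numerator = 2, denominator = 12 + j3.
|H(j3)| = |2| / |12 + j3| = 2 / 12.369 ≈ 0.1617.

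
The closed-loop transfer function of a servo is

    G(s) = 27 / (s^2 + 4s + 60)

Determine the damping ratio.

Compare the denominator to the standard form s^2 + 2ζωₙs + ωₙ².
ωₙ² = 60, so ωₙ = √60 ≈ 7.746 rad/s.
2ζωₙ = 4, so ζ = 4/(2·√60) ≈ 0.2582.

ζ ≈ 0.2582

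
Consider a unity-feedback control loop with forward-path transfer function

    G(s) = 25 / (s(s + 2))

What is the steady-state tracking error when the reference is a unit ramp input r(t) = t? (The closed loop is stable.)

e_ss = 0.08000

G(s) has one pole at the origin.
This is a Type 1 system. Kv = lim_{s→0} s·G(s) = 25/2.
e_ss = 1/Kv = 1/(25/2) = 2/25 ≈ 0.08000.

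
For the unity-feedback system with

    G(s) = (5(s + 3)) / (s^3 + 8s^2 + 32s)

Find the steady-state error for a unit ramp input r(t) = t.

G(s) has one pole at the origin.
This is a Type 1 system. Kv = lim_{s→0} s·G(s) = 15/32.
e_ss = 1/Kv = 1/(15/32) = 32/15 ≈ 2.133.

e_ss = 2.133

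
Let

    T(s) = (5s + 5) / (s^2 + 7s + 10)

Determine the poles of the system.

The poles are the roots of the denominator s^2 + 7s + 10 = 0.
Factoring: (s + 5)(s + 2) = 0, so s = -5 and s = -2.

s = -5, -2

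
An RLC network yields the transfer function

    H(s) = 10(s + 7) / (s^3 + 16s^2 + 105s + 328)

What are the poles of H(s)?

s = -4 ± 5j, -8

The poles are the roots of the denominator s^3 + 16s^2 + 105s + 328 = 0.
Trying s = -8: the polynomial evaluates to 0, so (s + 8) is a factor.
Dividing out leaves s^2 + 8s + 41 = 0.
The quadratic formula then gives s = -4 ± 5j.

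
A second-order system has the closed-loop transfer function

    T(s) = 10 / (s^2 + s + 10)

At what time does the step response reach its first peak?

Comparing s^2 + s + 10 to s^2 + 2ζωₙs + ωₙ²: ωₙ = √10 ≈ 3.162 rad/s and ζ = 1/(2·√10) ≈ 0.1581.
ζωₙ = 1/2 = 0.5, so ω_d = ωₙ√(1−ζ²) = √(ωₙ² − (ζωₙ)²) = √(10 − 0.5²) = √9.75 ≈ 3.122 rad/s.
t_p = π/ω_d = π/3.122 ≈ 1.006 s.

t_p ≈ 1.006 s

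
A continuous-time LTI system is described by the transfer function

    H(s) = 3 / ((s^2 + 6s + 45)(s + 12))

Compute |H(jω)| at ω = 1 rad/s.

|H(j1)| ≈ 0.005610

Substitute s = j1: numerator = 3, denominator = 522 + j116.
|H(j1)| = |3| / |522 + j116| = 3 / 534.73 ≈ 0.005610.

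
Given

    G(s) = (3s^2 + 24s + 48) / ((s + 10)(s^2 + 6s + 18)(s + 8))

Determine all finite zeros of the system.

s = -4, -4

Set the numerator to zero: 3s^2 + 24s + 48 = 0, i.e. 3·(s^2 + 8s + 16) = 0.
Factoring: (s + 4)^2 = 0.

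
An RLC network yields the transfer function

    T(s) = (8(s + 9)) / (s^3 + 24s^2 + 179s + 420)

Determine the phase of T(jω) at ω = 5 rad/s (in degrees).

At s = j5: numerator = 72 + j40, denominator = -180 + j770.
∠T = ∠num − ∠den = 29.055° − (103.16°) = -74.10°.

∠T(j5) ≈ -74.10°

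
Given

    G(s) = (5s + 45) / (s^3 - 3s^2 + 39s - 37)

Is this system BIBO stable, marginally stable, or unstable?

The denominator s^3 - 3s^2 + 39s - 37 factors as (s^2 - 2s + 37)(s - 1), giving poles at s = 1 ± 6j, 1.
Since the pole(s) at s = 1 ± 6j, 1 lie in the right half-plane, the system is unstable.

unstable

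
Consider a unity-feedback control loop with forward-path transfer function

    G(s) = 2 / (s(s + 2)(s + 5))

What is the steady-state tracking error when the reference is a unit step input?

e_ss = 0

G(s) has one pole at the origin.
This is a Type 1 system; for a step input the steady-state error is zero.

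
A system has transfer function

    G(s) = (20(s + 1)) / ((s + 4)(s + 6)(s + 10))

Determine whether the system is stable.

stable

The poles can be read from the denominator factors: s = -4, -6, -10.
Since all poles lie strictly in the left half-plane, the system is stable.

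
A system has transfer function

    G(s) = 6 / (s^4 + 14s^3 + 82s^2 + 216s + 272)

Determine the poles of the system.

The poles are the roots of the denominator s^4 + 14s^3 + 82s^2 + 216s + 272 = 0.
No real roots exist; factor into two real quadratics: (s^2 + 4s + 8)(s^2 + 10s + 34) = 0.
Each quadratic gives a conjugate pair via the quadratic formula.

s = -2 ± 2j, -5 ± 3j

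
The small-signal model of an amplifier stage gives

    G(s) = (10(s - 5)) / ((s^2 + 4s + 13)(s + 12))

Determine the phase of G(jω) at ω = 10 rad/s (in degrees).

∠G(j10) ≈ -78.55°

At s = j10: numerator = -50 + j100, denominator = -1444 - j390.
∠G = ∠num − ∠den = 116.57° − (-164.89°) = 281.5°, which wraps to -78.55°.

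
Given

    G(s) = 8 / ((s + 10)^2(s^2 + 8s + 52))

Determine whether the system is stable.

The poles can be read from the denominator factors: s = -10, -4 + 6j, -4 - 6j, -10.
Since all poles lie strictly in the left half-plane, the system is stable.

stable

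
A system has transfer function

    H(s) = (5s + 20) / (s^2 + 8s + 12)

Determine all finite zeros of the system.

s = -4

Set the numerator to zero: 5s + 20 = 0, i.e. 5·(s + 4) = 0.
So s = -4.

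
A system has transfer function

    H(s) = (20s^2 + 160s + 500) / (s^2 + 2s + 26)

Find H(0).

H(0) = 250/13 ≈ 19.23

Set s = 0: H(0) = (500) / (26) = 250/13.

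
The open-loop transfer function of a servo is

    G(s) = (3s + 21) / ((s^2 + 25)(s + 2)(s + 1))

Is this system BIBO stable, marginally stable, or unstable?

marginally stable

The poles can be read from the denominator factors: s = ±5j, -2, -1.
Since the simple pole(s) at s = ±5j lie on the jω-axis with none in the right half-plane, the system is marginally stable.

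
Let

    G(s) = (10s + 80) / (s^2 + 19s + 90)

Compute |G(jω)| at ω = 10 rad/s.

Substitute s = j10: numerator = 80 + j100, denominator = -10 + j190.
|G(j10)| = |80 + j100| / |-10 + j190| = 128.06 / 190.26 ≈ 0.6731.

|G(j10)| ≈ 0.6731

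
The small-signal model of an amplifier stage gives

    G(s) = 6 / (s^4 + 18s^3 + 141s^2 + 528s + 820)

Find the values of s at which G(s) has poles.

The poles are the roots of the denominator s^4 + 18s^3 + 141s^2 + 528s + 820 = 0.
No real roots exist; factor into two real quadratics: (s^2 + 8s + 20)(s^2 + 10s + 41) = 0.
Each quadratic gives a conjugate pair via the quadratic formula.

s = -4 ± 2j, -5 ± 4j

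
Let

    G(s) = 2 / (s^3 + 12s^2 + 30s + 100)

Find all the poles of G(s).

The poles are the roots of the denominator s^3 + 12s^2 + 30s + 100 = 0.
Trying s = -10: the polynomial evaluates to 0, so (s + 10) is a factor.
Dividing out leaves s^2 + 2s + 10 = 0.
The quadratic formula then gives s = -1 ± 3j.

s = -1 + 3j, -1 - 3j, -10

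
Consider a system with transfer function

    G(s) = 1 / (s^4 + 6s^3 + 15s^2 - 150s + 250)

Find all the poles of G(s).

The poles are the roots of the denominator s^4 + 6s^3 + 15s^2 - 150s + 250 = 0.
No real roots exist; factor into two real quadratics: (s^2 - 4s + 5)(s^2 + 10s + 50) = 0.
Each quadratic gives a conjugate pair via the quadratic formula.

s = 2 + j, 2 - j, -5 + 5j, -5 - 5j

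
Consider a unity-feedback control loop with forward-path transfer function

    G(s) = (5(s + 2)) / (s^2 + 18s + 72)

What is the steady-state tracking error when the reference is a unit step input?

G(s) has no poles at the origin.
This is a Type 0 system. Kp = lim_{s→0} G(s) = 10/72 = 5/36.
e_ss = 1/(1 + Kp) = 1/(1 + 5/36) = 36/41 ≈ 0.8780.

e_ss = 0.8780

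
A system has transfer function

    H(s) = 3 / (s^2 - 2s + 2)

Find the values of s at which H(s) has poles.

s = 1 + j, 1 - j

The poles are the roots of the denominator s^2 - 2s + 2 = 0.
Using the quadratic formula: s = (2 ± √(-4))/2 = 1 ± 1j.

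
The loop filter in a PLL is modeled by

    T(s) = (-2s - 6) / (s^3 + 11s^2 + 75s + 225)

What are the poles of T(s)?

s = -3 ± 6j, -5

The poles are the roots of the denominator s^3 + 11s^2 + 75s + 225 = 0.
Trying s = -5: the polynomial evaluates to 0, so (s + 5) is a factor.
Dividing out leaves s^2 + 6s + 45 = 0.
The quadratic formula then gives s = -3 ± 6j.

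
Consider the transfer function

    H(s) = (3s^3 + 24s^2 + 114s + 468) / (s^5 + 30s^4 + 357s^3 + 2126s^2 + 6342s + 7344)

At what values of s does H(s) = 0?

s = -1 ± 5j, -6

Set the numerator to zero: 3s^3 + 24s^2 + 114s + 468 = 0, i.e. 3·(s^3 + 8s^2 + 38s + 156) = 0.
Factoring: (s^2 + 2s + 26)(s + 6) = 0.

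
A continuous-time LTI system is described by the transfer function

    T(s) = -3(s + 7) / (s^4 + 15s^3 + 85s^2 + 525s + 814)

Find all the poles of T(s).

s = -1 + 6j, -1 - 6j, -11, -2

The poles are the roots of the denominator s^4 + 15s^3 + 85s^2 + 525s + 814 = 0.
Trying s = -11: the polynomial evaluates to 0, so (s + 11) is a factor.
Dividing out leaves s^3 + 4s^2 + 41s + 74 = 0.
This factors further as (s^2 + 2s + 37)(s + 2) = 0.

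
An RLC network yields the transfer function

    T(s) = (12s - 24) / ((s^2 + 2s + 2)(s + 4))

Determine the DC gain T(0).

T(0) = -3

Set s = 0: T(0) = (-24) / (8) = -3.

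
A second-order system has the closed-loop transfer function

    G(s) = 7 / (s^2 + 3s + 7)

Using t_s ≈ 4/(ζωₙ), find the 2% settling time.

Comparing s^2 + 3s + 7 to s^2 + 2ζωₙs + ωₙ²: ωₙ = √7 ≈ 2.646 rad/s and ζ = 3/(2·√7) ≈ 0.5669.
ζωₙ = 3/2 = 1.5, so t_s ≈ 4/(ζωₙ) = 4/1.5 ≈ 2.667 s.

t_s ≈ 2.667 s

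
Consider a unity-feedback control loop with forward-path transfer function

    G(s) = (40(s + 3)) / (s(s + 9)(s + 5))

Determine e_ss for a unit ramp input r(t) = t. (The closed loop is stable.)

G(s) has one pole at the origin.
This is a Type 1 system. Kv = lim_{s→0} s·G(s) = 120/45 = 8/3.
e_ss = 1/Kv = 1/(8/3) = 3/8 ≈ 0.3750.

e_ss = 0.3750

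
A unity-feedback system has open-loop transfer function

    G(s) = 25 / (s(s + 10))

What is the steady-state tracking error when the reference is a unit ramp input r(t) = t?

e_ss = 0.4000

G(s) has one pole at the origin.
This is a Type 1 system. Kv = lim_{s→0} s·G(s) = 25/10 = 5/2.
e_ss = 1/Kv = 1/(5/2) = 2/5 ≈ 0.4000.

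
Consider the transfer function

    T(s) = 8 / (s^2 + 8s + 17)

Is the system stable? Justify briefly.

stable

The denominator s^2 + 8s + 17 factors as (s^2 + 8s + 17), giving poles at s = -4 ± j.
Since all poles lie strictly in the left half-plane, the system is stable.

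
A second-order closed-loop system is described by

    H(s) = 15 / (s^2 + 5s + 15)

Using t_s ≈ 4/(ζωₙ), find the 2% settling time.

t_s ≈ 1.600 s

Comparing s^2 + 5s + 15 to s^2 + 2ζωₙs + ωₙ²: ωₙ = √15 ≈ 3.873 rad/s and ζ = 5/(2·√15) ≈ 0.6455.
ζωₙ = 5/2 = 2.5, so t_s ≈ 4/(ζωₙ) = 4/2.5 = 1.600 s.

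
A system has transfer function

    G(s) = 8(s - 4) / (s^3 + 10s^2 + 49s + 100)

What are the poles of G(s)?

s = -3 ± 4j, -4

The poles are the roots of the denominator s^3 + 10s^2 + 49s + 100 = 0.
Trying s = -4: the polynomial evaluates to 0, so (s + 4) is a factor.
Dividing out leaves s^2 + 6s + 25 = 0.
The quadratic formula then gives s = -3 ± 4j.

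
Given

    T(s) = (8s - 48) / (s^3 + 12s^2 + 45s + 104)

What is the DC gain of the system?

Set s = 0: T(0) = (-48) / (104) = -6/13.

T(0) = -6/13 ≈ -0.4615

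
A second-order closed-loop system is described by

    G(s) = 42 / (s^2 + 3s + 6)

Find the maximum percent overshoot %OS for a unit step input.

Comparing s^2 + 3s + 6 to s^2 + 2ζωₙs + ωₙ²: ωₙ = √6 ≈ 2.449 rad/s and ζ = 3/(2·√6) ≈ 0.6124.
%OS = 100·exp(−πζ/√(1−ζ²)) = 100·exp(−π·0.6124/√(1−0.6124²)) ≈ 8.77%.

%OS ≈ 8.77%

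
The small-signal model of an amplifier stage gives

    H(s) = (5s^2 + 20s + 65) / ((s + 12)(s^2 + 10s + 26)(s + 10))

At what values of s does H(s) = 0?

s = -2 ± 3j

Set the numerator to zero: 5s^2 + 20s + 65 = 0, i.e. 5·(s^2 + 4s + 13) = 0.
Factoring: (s^2 + 4s + 13) = 0.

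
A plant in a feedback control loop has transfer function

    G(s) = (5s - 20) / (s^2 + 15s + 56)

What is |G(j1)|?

|G(j1)| ≈ 0.3616

Substitute s = j1: numerator = -20 + j5, denominator = 55 + j15.
|G(j1)| = |-20 + j5| / |55 + j15| = 20.616 / 57.009 ≈ 0.3616.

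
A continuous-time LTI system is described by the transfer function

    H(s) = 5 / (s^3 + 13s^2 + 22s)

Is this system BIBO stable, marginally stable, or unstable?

The denominator s^3 + 13s^2 + 22s factors as s(s + 11)(s + 2), giving poles at s = 0, -11, -2.
Since the simple pole(s) at s = 0 lie on the jω-axis with none in the right half-plane, the system is marginally stable.

marginally stable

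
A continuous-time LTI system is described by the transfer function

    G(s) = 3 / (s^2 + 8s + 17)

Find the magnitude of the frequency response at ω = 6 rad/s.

|G(j6)| ≈ 0.05811

Substitute s = j6: numerator = 3, denominator = -19 + j48.
|G(j6)| = |3| / |-19 + j48| = 3 / 51.624 ≈ 0.05811.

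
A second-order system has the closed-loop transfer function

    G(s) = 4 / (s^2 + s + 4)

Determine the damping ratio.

ζ = 0.25

Compare the denominator to the standard form s^2 + 2ζωₙs + ωₙ².
ωₙ² = 4, so ωₙ = 2 rad/s.
2ζωₙ = 1, so ζ = 1/(2·2) = 0.25.
With ζ = 0.25 the response is underdamped.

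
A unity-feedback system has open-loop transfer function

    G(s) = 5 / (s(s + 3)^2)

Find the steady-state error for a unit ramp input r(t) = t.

G(s) has one pole at the origin.
This is a Type 1 system. Kv = lim_{s→0} s·G(s) = 5/9.
e_ss = 1/Kv = 1/(5/9) = 9/5 ≈ 1.800.

e_ss = 1.800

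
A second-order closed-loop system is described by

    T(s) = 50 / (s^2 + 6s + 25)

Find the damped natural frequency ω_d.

ω_d = 4 rad/s

Comparing s^2 + 6s + 25 to s^2 + 2ζωₙs + ωₙ²: ωₙ = 5 rad/s and ζ = 6/(2·5) = 0.6.
ζωₙ = 6/2 = 3, so ω_d = ωₙ√(1−ζ²) = √(ωₙ² − (ζωₙ)²) = √(25 − 3²) = √16 = 4 rad/s.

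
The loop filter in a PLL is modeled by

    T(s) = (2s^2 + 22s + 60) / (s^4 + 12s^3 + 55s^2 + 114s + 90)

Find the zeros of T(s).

s = -6, -5

Set the numerator to zero: 2s^2 + 22s + 60 = 0, i.e. 2·(s^2 + 11s + 30) = 0.
Factoring: (s + 6)(s + 5) = 0.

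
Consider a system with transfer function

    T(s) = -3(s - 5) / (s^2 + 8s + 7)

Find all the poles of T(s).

s = -1, -7

The poles are the roots of the denominator s^2 + 8s + 7 = 0.
Factoring: (s + 1)(s + 7) = 0, so s = -1 and s = -7.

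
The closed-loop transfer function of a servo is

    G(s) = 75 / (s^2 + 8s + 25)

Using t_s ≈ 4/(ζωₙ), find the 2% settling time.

Comparing s^2 + 8s + 25 to s^2 + 2ζωₙs + ωₙ²: ωₙ = 5 rad/s and ζ = 8/(2·5) = 0.8.
ζωₙ = 8/2 = 4, so t_s ≈ 4/(ζωₙ) = 4/4 = 1 s.

t_s ≈ 1 s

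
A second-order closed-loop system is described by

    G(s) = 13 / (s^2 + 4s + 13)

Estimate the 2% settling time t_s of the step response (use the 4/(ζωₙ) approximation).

t_s ≈ 2 s

Comparing s^2 + 4s + 13 to s^2 + 2ζωₙs + ωₙ²: ωₙ = √13 ≈ 3.606 rad/s and ζ = 4/(2·√13) ≈ 0.5547.
ζωₙ = 4/2 = 2, so t_s ≈ 4/(ζωₙ) = 4/2 = 2 s.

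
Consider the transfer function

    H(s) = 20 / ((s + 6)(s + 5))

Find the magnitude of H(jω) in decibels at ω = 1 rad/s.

Substitute s = j1: numerator = 20, denominator = 29 + j11.
|H(j1)| = |20| / |29 + j11| = 20 / 31.016 ≈ 0.6448.
In decibels: 20·log₁₀(0.6448) ≈ -3.81 dB.

|H(j1)|_dB ≈ -3.81 dB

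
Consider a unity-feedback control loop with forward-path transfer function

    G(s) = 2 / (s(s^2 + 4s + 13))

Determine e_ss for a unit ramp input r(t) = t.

e_ss = 6.500

G(s) has one pole at the origin.
This is a Type 1 system. Kv = lim_{s→0} s·G(s) = 2/13.
e_ss = 1/Kv = 1/(2/13) = 13/2 ≈ 6.500.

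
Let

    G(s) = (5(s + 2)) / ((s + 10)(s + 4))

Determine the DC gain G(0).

At s = 0 each factor (s + a) contributes a and each (s^2 + bs + c) contributes c.
G(0) = 5·(2) / ((10) · (4)) = 10/40 = 1/4.

G(0) = 1/4 ≈ 0.2500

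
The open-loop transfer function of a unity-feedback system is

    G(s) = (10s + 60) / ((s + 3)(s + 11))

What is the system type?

Type 0

The denominator has no factor of s at the origin — no free integrator — so this is a Type 0 system.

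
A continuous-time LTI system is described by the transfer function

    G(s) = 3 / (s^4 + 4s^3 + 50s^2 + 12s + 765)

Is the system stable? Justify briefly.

unstable

The denominator s^4 + 4s^3 + 50s^2 + 12s + 765 factors as (s^2 + 6s + 45)(s^2 - 2s + 17), giving poles at s = -3 ± 6j, 1 ± 4j.
Since the pole(s) at s = 1 ± 4j lie in the right half-plane, the system is unstable.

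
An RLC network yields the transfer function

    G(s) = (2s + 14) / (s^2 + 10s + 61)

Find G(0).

G(0) = 14/61 ≈ 0.2295

Set s = 0: G(0) = (14) / (61) = 14/61.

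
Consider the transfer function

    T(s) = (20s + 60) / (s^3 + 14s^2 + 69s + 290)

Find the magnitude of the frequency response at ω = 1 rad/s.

|T(j1)| ≈ 0.2225

Substitute s = j1: numerator = 60 + j20, denominator = 276 + j68.
|T(j1)| = |60 + j20| / |276 + j68| = 63.246 / 284.25 ≈ 0.2225.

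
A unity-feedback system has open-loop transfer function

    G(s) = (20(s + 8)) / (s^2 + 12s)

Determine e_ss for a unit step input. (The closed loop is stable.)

G(s) has one pole at the origin.
This is a Type 1 system; for a step input the steady-state error is zero.

e_ss = 0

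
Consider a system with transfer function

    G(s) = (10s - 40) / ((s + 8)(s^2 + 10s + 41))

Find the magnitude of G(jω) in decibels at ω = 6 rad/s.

Substitute s = j6: numerator = -40 + j60, denominator = -320 + j510.
|G(j6)| = |-40 + j60| / |-320 + j510| = 72.111 / 602.08 ≈ 0.1198.
In decibels: 20·log₁₀(0.1198) ≈ -18.4 dB.

|G(j6)|_dB ≈ -18.4 dB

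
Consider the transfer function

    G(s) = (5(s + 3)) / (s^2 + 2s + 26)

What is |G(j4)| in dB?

|G(j4)|_dB ≈ 5.81 dB

Substitute s = j4: numerator = 15 + j20, denominator = 10 + j8.
|G(j4)| = |15 + j20| / |10 + j8| = 25 / 12.806 ≈ 1.952.
In decibels: 20·log₁₀(1.952) ≈ 5.81 dB.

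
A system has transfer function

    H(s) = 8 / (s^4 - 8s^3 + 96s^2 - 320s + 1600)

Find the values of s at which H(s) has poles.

s = 2 + 6j, 2 - 6j, 2 + 6j, 2 - 6j

The poles are the roots of the denominator s^4 - 8s^3 + 96s^2 - 320s + 1600 = 0.
No real roots exist; factor into two real quadratics: (s^2 - 4s + 40)(s^2 - 4s + 40) = 0.
Each quadratic gives a conjugate pair via the quadratic formula.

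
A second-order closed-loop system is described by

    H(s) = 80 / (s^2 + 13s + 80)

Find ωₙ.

ωₙ ≈ 8.944 rad/s

Compare the denominator to the standard form s^2 + 2ζωₙs + ωₙ².
ωₙ² = 80, so ωₙ = √80 ≈ 8.944 rad/s.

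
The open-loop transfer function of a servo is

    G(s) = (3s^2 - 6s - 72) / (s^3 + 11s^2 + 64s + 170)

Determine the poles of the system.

s = -3 + 5j, -3 - 5j, -5

The poles are the roots of the denominator s^3 + 11s^2 + 64s + 170 = 0.
Trying s = -5: the polynomial evaluates to 0, so (s + 5) is a factor.
Dividing out leaves s^2 + 6s + 34 = 0.
The quadratic formula then gives s = -3 ± 5j.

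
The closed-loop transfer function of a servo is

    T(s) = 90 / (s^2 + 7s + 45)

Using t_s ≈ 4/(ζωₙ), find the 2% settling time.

t_s ≈ 1.143 s

Comparing s^2 + 7s + 45 to s^2 + 2ζωₙs + ωₙ²: ωₙ = √45 ≈ 6.708 rad/s and ζ = 7/(2·√45) ≈ 0.5217.
ζωₙ = 7/2 = 3.5, so t_s ≈ 4/(ζωₙ) = 4/3.5 ≈ 1.143 s.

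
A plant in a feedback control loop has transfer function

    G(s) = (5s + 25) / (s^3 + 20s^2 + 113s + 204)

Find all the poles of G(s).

s = -4 ± j, -12

The poles are the roots of the denominator s^3 + 20s^2 + 113s + 204 = 0.
Trying s = -12: the polynomial evaluates to 0, so (s + 12) is a factor.
Dividing out leaves s^2 + 8s + 17 = 0.
The quadratic formula then gives s = -4 ± 1j.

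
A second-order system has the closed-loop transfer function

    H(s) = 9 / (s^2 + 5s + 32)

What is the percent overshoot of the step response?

Comparing s^2 + 5s + 32 to s^2 + 2ζωₙs + ωₙ²: ωₙ = √32 ≈ 5.657 rad/s and ζ = 5/(2·√32) ≈ 0.4419.
%OS = 100·exp(−πζ/√(1−ζ²)) = 100·exp(−π·0.4419/√(1−0.4419²)) ≈ 21.3%.

%OS ≈ 21.3%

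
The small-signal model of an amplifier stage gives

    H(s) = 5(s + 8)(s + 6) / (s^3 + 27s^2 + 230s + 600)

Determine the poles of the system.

The poles are the roots of the denominator s^3 + 27s^2 + 230s + 600 = 0.
Trying s = -10: the polynomial evaluates to 0, so (s + 10) is a factor.
Dividing out leaves s^2 + 17s + 60 = 0.
Factoring the quadratic: (s + 12)(s + 5) = 0.

s = -10, -12, -5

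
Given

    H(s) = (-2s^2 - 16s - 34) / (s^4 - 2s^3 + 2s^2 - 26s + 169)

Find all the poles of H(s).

The poles are the roots of the denominator s^4 - 2s^3 + 2s^2 - 26s + 169 = 0.
No real roots exist; factor into two real quadratics: (s^2 - 6s + 13)(s^2 + 4s + 13) = 0.
Each quadratic gives a conjugate pair via the quadratic formula.

s = 3 + 2j, 3 - 2j, -2 + 3j, -2 - 3j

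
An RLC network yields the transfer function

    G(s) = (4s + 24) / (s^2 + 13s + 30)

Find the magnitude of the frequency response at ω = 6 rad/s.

|G(j6)| ≈ 0.4339

Substitute s = j6: numerator = 24 + j24, denominator = -6 + j78.
|G(j6)| = |24 + j24| / |-6 + j78| = 33.941 / 78.230 ≈ 0.4339.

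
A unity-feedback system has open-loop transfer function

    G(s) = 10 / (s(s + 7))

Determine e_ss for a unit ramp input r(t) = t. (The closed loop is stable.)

G(s) has one pole at the origin.
This is a Type 1 system. Kv = lim_{s→0} s·G(s) = 10/7.
e_ss = 1/Kv = 1/(10/7) = 7/10 ≈ 0.7000.

e_ss = 0.7000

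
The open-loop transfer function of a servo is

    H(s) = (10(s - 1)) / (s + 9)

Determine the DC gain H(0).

Set s = 0: H(0) = (-10) / (9) = -10/9.

H(0) = -10/9 ≈ -1.111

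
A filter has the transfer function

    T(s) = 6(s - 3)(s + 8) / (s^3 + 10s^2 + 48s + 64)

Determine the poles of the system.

s = -4 + 4j, -4 - 4j, -2

The poles are the roots of the denominator s^3 + 10s^2 + 48s + 64 = 0.
Trying s = -2: the polynomial evaluates to 0, so (s + 2) is a factor.
Dividing out leaves s^2 + 8s + 32 = 0.
The quadratic formula then gives s = -4 ± 4j.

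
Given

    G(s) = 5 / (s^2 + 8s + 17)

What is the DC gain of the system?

Set s = 0: G(0) = (5) / (17) = 5/17.

G(0) = 5/17 ≈ 0.2941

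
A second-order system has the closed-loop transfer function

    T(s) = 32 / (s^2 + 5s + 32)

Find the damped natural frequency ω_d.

ω_d ≈ 5.074 rad/s

Comparing s^2 + 5s + 32 to s^2 + 2ζωₙs + ωₙ²: ωₙ = √32 ≈ 5.657 rad/s and ζ = 5/(2·√32) ≈ 0.4419.
ζωₙ = 5/2 = 2.5, so ω_d = ωₙ√(1−ζ²) = √(ωₙ² − (ζωₙ)²) = √(32 − 2.5²) = √25.75 ≈ 5.074 rad/s.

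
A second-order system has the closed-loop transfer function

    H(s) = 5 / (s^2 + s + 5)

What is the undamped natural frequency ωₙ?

Compare the denominator to the standard form s^2 + 2ζωₙs + ωₙ².
ωₙ² = 5, so ωₙ = √5 ≈ 2.236 rad/s.

ωₙ ≈ 2.236 rad/s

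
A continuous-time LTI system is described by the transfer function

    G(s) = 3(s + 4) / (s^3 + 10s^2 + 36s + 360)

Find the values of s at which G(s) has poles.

The poles are the roots of the denominator s^3 + 10s^2 + 36s + 360 = 0.
Trying s = -10: the polynomial evaluates to 0, so (s + 10) is a factor.
Dividing out leaves s^2 + 36 = 0.
The quadratic formula then gives s = 0 ± 6j.

s = 6j, -6j, -10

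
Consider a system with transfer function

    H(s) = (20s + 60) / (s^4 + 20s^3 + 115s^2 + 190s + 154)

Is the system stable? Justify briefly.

stable

The denominator s^4 + 20s^3 + 115s^2 + 190s + 154 factors as (s + 11)(s^2 + 2s + 2)(s + 7), giving poles at s = -11, -1 + j, -1 - j, -7.
Since all poles lie strictly in the left half-plane, the system is stable.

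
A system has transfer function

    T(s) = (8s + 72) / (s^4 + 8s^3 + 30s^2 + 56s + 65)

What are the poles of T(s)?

s = -3 ± 2j, -1 ± 2j

The poles are the roots of the denominator s^4 + 8s^3 + 30s^2 + 56s + 65 = 0.
No real roots exist; factor into two real quadratics: (s^2 + 6s + 13)(s^2 + 2s + 5) = 0.
Each quadratic gives a conjugate pair via the quadratic formula.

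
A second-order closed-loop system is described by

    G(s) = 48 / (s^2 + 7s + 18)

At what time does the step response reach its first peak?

Comparing s^2 + 7s + 18 to s^2 + 2ζωₙs + ωₙ²: ωₙ = √18 ≈ 4.243 rad/s and ζ = 7/(2·√18) ≈ 0.8250.
ζωₙ = 7/2 = 3.5, so ω_d = ωₙ√(1−ζ²) = √(ωₙ² − (ζωₙ)²) = √(18 − 3.5²) = √5.75 ≈ 2.398 rad/s.
t_p = π/ω_d = π/2.398 ≈ 1.310 s.

t_p ≈ 1.310 s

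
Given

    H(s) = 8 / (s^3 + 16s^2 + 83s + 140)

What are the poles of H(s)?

The poles are the roots of the denominator s^3 + 16s^2 + 83s + 140 = 0.
Trying s = -7: the polynomial evaluates to 0, so (s + 7) is a factor.
Dividing out leaves s^2 + 9s + 20 = 0.
Factoring the quadratic: (s + 4)(s + 5) = 0.

s = -7, -4, -5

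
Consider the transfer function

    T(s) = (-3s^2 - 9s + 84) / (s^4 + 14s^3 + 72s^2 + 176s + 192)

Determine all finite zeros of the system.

Set the numerator to zero: -3s^2 - 9s + 84 = 0, i.e. -3·(s^2 + 3s - 28) = 0.
Factoring: (s - 4)(s + 7) = 0.

s = 4, -7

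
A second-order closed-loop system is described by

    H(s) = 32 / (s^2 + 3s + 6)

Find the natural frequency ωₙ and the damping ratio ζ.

ωₙ ≈ 2.449 rad/s, ζ ≈ 0.6124

Compare the denominator to the standard form s^2 + 2ζωₙs + ωₙ².
ωₙ² = 6, so ωₙ = √6 ≈ 2.449 rad/s.
2ζωₙ = 3, so ζ = 3/(2·√6) ≈ 0.6124.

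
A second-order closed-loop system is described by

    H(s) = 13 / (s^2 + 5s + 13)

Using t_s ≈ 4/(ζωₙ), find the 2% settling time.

t_s ≈ 1.600 s

Comparing s^2 + 5s + 13 to s^2 + 2ζωₙs + ωₙ²: ωₙ = √13 ≈ 3.606 rad/s and ζ = 5/(2·√13) ≈ 0.6934.
ζωₙ = 5/2 = 2.5, so t_s ≈ 4/(ζωₙ) = 4/2.5 = 1.600 s.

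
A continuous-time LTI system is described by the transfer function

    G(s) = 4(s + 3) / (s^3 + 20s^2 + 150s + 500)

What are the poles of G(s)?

The poles are the roots of the denominator s^3 + 20s^2 + 150s + 500 = 0.
Trying s = -10: the polynomial evaluates to 0, so (s + 10) is a factor.
Dividing out leaves s^2 + 10s + 50 = 0.
The quadratic formula then gives s = -5 ± 5j.

s = -5 + 5j, -5 - 5j, -10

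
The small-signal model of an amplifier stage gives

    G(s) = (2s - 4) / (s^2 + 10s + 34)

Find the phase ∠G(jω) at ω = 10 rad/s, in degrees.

∠G(j10) ≈ -22.11°

At s = j10: numerator = -4 + j20, denominator = -66 + j100.
∠G = ∠num − ∠den = 101.31° − (123.42°) = -22.11°.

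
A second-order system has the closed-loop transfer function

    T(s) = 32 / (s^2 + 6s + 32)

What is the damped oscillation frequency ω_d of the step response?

ω_d ≈ 4.796 rad/s

Comparing s^2 + 6s + 32 to s^2 + 2ζωₙs + ωₙ²: ωₙ = √32 ≈ 5.657 rad/s and ζ = 6/(2·√32) ≈ 0.5303.
ζωₙ = 6/2 = 3, so ω_d = ωₙ√(1−ζ²) = √(ωₙ² − (ζωₙ)²) = √(32 − 3²) = √23 ≈ 4.796 rad/s.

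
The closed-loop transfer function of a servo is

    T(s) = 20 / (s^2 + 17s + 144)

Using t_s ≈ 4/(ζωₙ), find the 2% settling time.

t_s ≈ 0.4706 s

Comparing s^2 + 17s + 144 to s^2 + 2ζωₙs + ωₙ²: ωₙ = 12 rad/s and ζ = 17/(2·12) ≈ 0.7083.
ζωₙ = 17/2 = 8.5, so t_s ≈ 4/(ζωₙ) = 4/8.5 ≈ 0.4706 s.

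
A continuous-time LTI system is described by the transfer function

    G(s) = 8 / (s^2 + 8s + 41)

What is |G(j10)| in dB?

|G(j10)|_dB ≈ -21.9 dB

Substitute s = j10: numerator = 8, denominator = -59 + j80.
|G(j10)| = |8| / |-59 + j80| = 8 / 99.403 ≈ 0.08048.
In decibels: 20·log₁₀(0.08048) ≈ -21.9 dB.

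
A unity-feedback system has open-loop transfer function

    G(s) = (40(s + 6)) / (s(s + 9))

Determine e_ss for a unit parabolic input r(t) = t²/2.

e_ss = ∞

G(s) has one pole at the origin.
This is a Type 1 system; Ka = lim_{s→0} s^2·G(s) = 0, so the steady-state error for a parabola input is infinite.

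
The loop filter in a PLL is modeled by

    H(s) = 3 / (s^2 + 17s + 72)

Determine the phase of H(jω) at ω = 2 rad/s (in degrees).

At s = j2: numerator = 3, denominator = 68 + j34.
∠H = ∠num − ∠den = 0° − (26.565°) = -26.57°.

∠H(j2) ≈ -26.57°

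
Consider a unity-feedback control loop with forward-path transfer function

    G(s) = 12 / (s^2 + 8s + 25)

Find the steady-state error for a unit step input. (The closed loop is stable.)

e_ss = 0.6757

G(s) has no poles at the origin.
This is a Type 0 system. Kp = lim_{s→0} G(s) = 12/25.
e_ss = 1/(1 + Kp) = 1/(1 + 12/25) = 25/37 ≈ 0.6757.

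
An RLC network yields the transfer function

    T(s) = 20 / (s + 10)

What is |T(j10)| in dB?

|T(j10)|_dB ≈ 3.01 dB

Substitute s = j10: numerator = 20, denominator = 10 + j10.
|T(j10)| = |20| / |10 + j10| = 20 / 14.142 ≈ 1.414.
In decibels: 20·log₁₀(1.414) ≈ 3.01 dB.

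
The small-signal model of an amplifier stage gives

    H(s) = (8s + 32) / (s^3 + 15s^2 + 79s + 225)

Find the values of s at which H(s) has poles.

The poles are the roots of the denominator s^3 + 15s^2 + 79s + 225 = 0.
Trying s = -9: the polynomial evaluates to 0, so (s + 9) is a factor.
Dividing out leaves s^2 + 6s + 25 = 0.
The quadratic formula then gives s = -3 ± 4j.

s = -3 ± 4j, -9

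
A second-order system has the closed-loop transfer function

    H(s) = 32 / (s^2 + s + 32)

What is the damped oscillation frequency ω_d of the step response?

Comparing s^2 + s + 32 to s^2 + 2ζωₙs + ωₙ²: ωₙ = √32 ≈ 5.657 rad/s and ζ = 1/(2·√32) ≈ 0.08839.
ζωₙ = 1/2 = 0.5, so ω_d = ωₙ√(1−ζ²) = √(ωₙ² − (ζωₙ)²) = √(32 − 0.5²) = √31.75 ≈ 5.635 rad/s.

ω_d ≈ 5.635 rad/s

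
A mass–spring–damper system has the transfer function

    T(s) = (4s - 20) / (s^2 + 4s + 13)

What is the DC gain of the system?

T(0) = -20/13 ≈ -1.538

Set s = 0: T(0) = (-20) / (13) = -20/13.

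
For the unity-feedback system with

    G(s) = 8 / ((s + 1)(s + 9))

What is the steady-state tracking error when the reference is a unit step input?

G(s) has no poles at the origin.
This is a Type 0 system. Kp = lim_{s→0} G(s) = 8/9.
e_ss = 1/(1 + Kp) = 1/(1 + 8/9) = 9/17 ≈ 0.5294.

e_ss = 0.5294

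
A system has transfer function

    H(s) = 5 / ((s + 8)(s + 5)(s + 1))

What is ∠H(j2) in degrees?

∠H(j2) ≈ -99.27°

At s = j2: numerator = 5, denominator = -16 + j98.
∠H = ∠num − ∠den = 0° − (99.273°) = -99.27°.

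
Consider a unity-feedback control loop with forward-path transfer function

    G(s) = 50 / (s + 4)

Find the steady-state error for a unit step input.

G(s) has no poles at the origin.
This is a Type 0 system. Kp = lim_{s→0} G(s) = 50/4 = 25/2.
e_ss = 1/(1 + Kp) = 1/(1 + 25/2) = 2/27 ≈ 0.07407.

e_ss = 0.07407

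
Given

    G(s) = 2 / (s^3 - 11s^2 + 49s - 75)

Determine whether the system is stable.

The denominator s^3 - 11s^2 + 49s - 75 factors as (s^2 - 8s + 25)(s - 3), giving poles at s = 4 ± 3j, 3.
Since the pole(s) at s = 4 ± 3j, 3 lie in the right half-plane, the system is unstable.

unstable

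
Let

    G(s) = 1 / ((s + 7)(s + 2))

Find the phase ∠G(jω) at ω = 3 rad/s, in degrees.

∠G(j3) ≈ -79.51°

At s = j3: numerator = 1, denominator = 5 + j27.
∠G = ∠num − ∠den = 0° − (79.509°) = -79.51°.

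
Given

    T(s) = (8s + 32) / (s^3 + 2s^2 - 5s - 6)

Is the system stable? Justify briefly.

unstable

The denominator s^3 + 2s^2 - 5s - 6 factors as (s - 2)(s + 3)(s + 1), giving poles at s = 2, -3, -1.
Since the pole(s) at s = 2 lie in the right half-plane, the system is unstable.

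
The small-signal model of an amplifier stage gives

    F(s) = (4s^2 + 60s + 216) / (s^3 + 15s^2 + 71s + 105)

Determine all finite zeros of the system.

Set the numerator to zero: 4s^2 + 60s + 216 = 0, i.e. 4·(s^2 + 15s + 54) = 0.
Factoring: (s + 9)(s + 6) = 0.

s = -9, -6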